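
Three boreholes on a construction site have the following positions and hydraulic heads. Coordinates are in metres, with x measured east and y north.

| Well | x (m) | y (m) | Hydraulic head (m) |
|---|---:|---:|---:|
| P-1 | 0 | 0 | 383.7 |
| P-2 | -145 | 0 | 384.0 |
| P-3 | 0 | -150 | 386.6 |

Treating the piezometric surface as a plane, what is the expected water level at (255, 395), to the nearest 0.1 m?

375.5 m

∂h/∂x = (384.0 − 383.7) / (-145 − 0) = -0.002069
∂h/∂y = (386.6 − 383.7) / (-150 − 0) = -0.01933
h(255, 395) = 383.7 + (-0.002069)·(255) + (-0.01933)·(395) = 383.7 -0.528 -7.637 = 375.536 m.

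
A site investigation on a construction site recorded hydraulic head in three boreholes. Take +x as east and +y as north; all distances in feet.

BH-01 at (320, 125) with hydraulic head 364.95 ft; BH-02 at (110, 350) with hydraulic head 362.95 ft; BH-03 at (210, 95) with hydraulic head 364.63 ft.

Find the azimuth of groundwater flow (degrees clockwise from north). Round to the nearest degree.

Taking BH-01 as reference: BH-02−BH-01 = (-210, 225, -2.00); BH-03−BH-01 = (-110, -30, -0.32).
Determinant of the coordinate differences = (-210)·(-30) − (-110)·225 = 31050.
∂h/∂x = [(-2.00)·(-30) − (-0.32)·225] / 31050 = +0.004251
∂h/∂y = [(-210)·(-0.32) − (-110)·(-2.00)] / 31050 = -0.004921
Flow direction (−∇h) has components (-0.004251 E, +0.004921 N).
Azimuth = atan2(E, N) = atan2(-0.004251, +0.004921) = 319.2° ≈ 319°.

319°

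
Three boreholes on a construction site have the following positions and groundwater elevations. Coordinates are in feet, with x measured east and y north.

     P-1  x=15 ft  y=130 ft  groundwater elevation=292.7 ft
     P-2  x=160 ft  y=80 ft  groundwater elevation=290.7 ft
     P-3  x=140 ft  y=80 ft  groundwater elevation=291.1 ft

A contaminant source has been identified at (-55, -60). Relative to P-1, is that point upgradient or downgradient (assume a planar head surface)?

Differences from P-1: to P-2 (Δx, Δy, Δh) = (145, -50, -2.0); to P-3 = (125, -50, -1.6).
Solve a·Δx + b·Δy = Δh: det = 145·(-50) − 125·(-50) = -1000.
∂h/∂x = [(-2.0)·(-50) − (-1.6)·(-50)] / -1000 = -0.02000
∂h/∂y = [145·(-1.6) − 125·(-2.0)] / -1000 = -0.01800
Head at (-55, -60) = 292.7 + (-0.02000)·(-70) + (-0.01800)·(-190) = 297.52 ft.
That is higher than the 292.7 ft at P-1, so the point is upgradient.

upgradient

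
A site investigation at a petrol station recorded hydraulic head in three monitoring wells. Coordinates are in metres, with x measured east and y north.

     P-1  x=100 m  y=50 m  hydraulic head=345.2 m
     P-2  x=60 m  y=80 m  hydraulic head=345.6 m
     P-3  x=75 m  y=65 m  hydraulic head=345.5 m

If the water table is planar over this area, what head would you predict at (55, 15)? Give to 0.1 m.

Taking P-1 as reference: P-2−P-1 = (-40, 30, +0.4); P-3−P-1 = (-25, 15, +0.3).
Determinant of the coordinate differences = (-40)·15 − (-25)·30 = 150.
∂h/∂x = [(+0.4)·15 − (+0.3)·30] / 150 = -0.02000
∂h/∂y = [(-40)·(+0.3) − (-25)·(+0.4)] / 150 = -0.01333
h(55, 15) = 345.2 + (-0.02000)·(-45) + (-0.01333)·(-35) = 345.2 +0.900 +0.467 = 346.567 m.

346.6 m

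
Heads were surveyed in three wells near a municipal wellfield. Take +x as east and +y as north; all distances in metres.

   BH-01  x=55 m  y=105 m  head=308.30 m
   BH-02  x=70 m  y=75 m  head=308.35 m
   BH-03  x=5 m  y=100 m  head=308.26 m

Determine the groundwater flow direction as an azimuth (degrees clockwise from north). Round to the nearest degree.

Three-point gradient (reference BH-01): Δ to BH-02 = (15, -30, +0.05), Δ to BH-03 = (-50, -5, -0.04).
∂h/∂x = +0.0009206, ∂h/∂y = -0.001206 (det = -1575).
Flow direction (−∇h) has components (-0.0009206 E, +0.001206 N).
Azimuth = atan2(E, N) = atan2(-0.0009206, +0.001206) = 322.7° ≈ 323°.

323°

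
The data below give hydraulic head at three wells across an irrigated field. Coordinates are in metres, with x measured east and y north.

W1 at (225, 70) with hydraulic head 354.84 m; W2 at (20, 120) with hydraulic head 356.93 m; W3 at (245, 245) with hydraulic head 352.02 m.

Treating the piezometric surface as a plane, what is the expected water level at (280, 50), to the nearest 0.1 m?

354.4 m

Differences from W1: to W2 (Δx, Δy, Δh) = (-205, 50, +2.09); to W3 = (20, 175, -2.82).
Solve a·Δx + b·Δy = Δh: det = (-205)·175 − 20·50 = -36875.
∂h/∂x = [(+2.09)·175 − (-2.82)·50] / -36875 = -0.01374
∂h/∂y = [(-205)·(-2.82) − 20·(+2.09)] / -36875 = -0.01454
h(280, 50) = 354.84 + (-0.01374)·(55) + (-0.01454)·(-20) = 354.84 -0.756 +0.291 = 354.375 m.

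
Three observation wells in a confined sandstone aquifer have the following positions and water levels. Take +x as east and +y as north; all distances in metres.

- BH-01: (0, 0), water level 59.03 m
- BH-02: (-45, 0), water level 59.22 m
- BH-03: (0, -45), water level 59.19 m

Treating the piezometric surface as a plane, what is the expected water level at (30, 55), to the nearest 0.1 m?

58.7 m

∂h/∂x = (59.22 − 59.03) / (-45 − 0) = -0.004222
∂h/∂y = (59.19 − 59.03) / (-45 − 0) = -0.003556
h(30, 55) = 59.03 + (-0.004222)·(30) + (-0.003556)·(55) = 59.03 -0.127 -0.196 = 58.708 m.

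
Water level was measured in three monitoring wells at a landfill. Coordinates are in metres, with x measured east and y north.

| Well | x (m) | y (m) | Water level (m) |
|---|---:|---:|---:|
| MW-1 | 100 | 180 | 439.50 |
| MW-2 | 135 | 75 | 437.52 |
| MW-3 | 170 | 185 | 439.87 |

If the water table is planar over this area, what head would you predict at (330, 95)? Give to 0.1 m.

438.7 m

Differences from MW-1: to MW-2 (Δx, Δy, Δh) = (35, -105, -1.98); to MW-3 = (70, 5, +0.37).
Determinant of the coordinate differences = 35·5 − 70·(-105) = 7525.
∂h/∂x = [(-1.98)·5 − (+0.37)·(-105)] / 7525 = +0.003847
∂h/∂y = [35·(+0.37) − 70·(-1.98)] / 7525 = +0.02014
h(330, 95) = 439.50 + (+0.003847)·(230) + (+0.02014)·(-85) = 439.50 +0.885 -1.712 = 438.673 m.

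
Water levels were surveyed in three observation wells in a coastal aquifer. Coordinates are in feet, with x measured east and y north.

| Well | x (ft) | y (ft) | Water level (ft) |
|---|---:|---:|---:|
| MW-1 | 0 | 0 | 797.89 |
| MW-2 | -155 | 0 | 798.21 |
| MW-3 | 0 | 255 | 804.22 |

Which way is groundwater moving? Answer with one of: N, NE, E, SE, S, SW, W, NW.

S

∂h/∂x = (798.21 − 797.89) / (-155 − 0) = -0.002065
∂h/∂y = (804.22 − 797.89) / (255 − 0) = +0.02482
Flow = −∇h = (+0.002065 east, -0.02482 north), which points south.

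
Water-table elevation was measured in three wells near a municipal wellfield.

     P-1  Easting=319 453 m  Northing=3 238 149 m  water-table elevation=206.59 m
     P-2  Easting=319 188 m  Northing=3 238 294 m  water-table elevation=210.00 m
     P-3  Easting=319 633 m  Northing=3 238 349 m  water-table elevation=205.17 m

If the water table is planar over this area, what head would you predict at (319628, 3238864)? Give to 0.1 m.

206.8 m

Taking P-1 as reference: P-2−P-1 = (-265, 145, +3.41); P-3−P-1 = (180, 200, -1.42).
Determinant of the coordinate differences = (-265)·200 − 180·145 = -79100.
∂h/∂x = [(+3.41)·200 − (-1.42)·145] / -79100 = -0.01123
∂h/∂y = [(-265)·(-1.42) − 180·(+3.41)] / -79100 = +0.003003
h(319628, 3238864) = 206.59 + (-0.01123)·(175) + (+0.003003)·(715) = 206.59 -1.964 +2.147 = 206.772 m.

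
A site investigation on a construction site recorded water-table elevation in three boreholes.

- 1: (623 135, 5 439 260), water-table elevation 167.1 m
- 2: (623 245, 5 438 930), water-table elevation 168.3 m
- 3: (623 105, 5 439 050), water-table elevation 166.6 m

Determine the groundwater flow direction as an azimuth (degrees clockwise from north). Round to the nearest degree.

Taking 1 as reference: 2−1 = (110, -330, +1.2); 3−1 = (-30, -210, -0.5).
Determinant of the coordinate differences = 110·(-210) − (-30)·(-330) = -33000.
∂h/∂x = [(+1.2)·(-210) − (-0.5)·(-330)] / -33000 = +0.01264
∂h/∂y = [110·(-0.5) − (-30)·(+1.2)] / -33000 = +0.0005758
Flow direction (−∇h) has components (-0.01264 E, -0.0005758 N).
Azimuth = atan2(E, N) = atan2(-0.01264, -0.0005758) = 267.4° ≈ 267°.

267°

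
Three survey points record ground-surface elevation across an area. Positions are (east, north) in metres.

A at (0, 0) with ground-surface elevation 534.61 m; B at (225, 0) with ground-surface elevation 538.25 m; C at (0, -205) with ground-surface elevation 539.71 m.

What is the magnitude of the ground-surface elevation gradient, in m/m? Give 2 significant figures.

0.030 m/m

∂z/∂x = (538.25 − 534.61) / (225 − 0) = +0.01618
∂z/∂y = (539.71 − 534.61) / (-205 − 0) = -0.02488
|∇f| = √(0.01618² + -0.02488²) = 0.02968 m/m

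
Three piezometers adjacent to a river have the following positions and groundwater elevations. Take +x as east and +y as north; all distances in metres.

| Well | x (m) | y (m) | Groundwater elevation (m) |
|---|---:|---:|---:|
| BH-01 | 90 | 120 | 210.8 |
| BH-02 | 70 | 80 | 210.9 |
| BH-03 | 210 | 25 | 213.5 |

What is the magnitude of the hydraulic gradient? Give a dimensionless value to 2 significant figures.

Taking BH-01 as reference: BH-02−BH-01 = (-20, -40, +0.1); BH-03−BH-01 = (120, -95, +2.7).
Solve a·Δx + b·Δy = Δh: det = (-20)·(-95) − 120·(-40) = 6700.
∂h/∂x = [(+0.1)·(-95) − (+2.7)·(-40)] / 6700 = +0.01470
∂h/∂y = [(-20)·(+2.7) − 120·(+0.1)] / 6700 = -0.009851
|∇h| = √(0.01470² + -0.009851²) = 0.0177

0.018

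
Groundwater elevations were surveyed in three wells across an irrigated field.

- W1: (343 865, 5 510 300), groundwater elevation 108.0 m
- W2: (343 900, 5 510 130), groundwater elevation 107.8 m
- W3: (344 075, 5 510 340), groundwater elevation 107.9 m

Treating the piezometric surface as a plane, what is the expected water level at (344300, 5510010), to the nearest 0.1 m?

With h = a·x + b·y + c and W1 as origin, the differences give:
  35·a + (-170)·b = -0.2
  210·a + 40·b = -0.1
Eliminate b (×40 and ×(-170), subtract): 37100·a = -25.00 → a = ∂h/∂x = -0.0006739
Back-substitute: b = ∂h/∂y = +0.001038.
h(344300, 5510010) = 108.0 + (-0.0006739)·(435) + (+0.001038)·(-290) = 108.0 -0.293 -0.301 = 107.406 m.

107.4 m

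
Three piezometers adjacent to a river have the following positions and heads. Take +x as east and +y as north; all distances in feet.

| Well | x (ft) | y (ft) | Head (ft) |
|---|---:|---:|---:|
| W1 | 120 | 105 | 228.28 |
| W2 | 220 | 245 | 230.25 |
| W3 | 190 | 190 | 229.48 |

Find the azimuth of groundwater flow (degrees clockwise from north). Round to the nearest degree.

182°

With h = a·x + b·y + c and W1 as origin, the differences give:
  100·a + 140·b = +1.97
  70·a + 85·b = +1.20
Eliminate b (×85 and ×140, subtract): -1300·a = -0.550 → a = ∂h/∂x = +0.0004231
Back-substitute: b = ∂h/∂y = +0.01377.
Flow direction (−∇h) has components (-0.0004231 E, -0.01377 N).
Azimuth = atan2(E, N) = atan2(-0.0004231, -0.01377) = 181.8° ≈ 182°.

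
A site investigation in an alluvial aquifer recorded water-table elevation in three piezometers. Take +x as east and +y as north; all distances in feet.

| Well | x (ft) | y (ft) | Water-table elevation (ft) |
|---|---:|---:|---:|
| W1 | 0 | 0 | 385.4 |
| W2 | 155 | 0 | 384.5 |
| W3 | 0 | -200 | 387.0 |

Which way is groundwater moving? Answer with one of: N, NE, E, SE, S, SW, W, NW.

NE

∂h/∂x = (384.5 − 385.4) / (155 − 0) = -0.005806
∂h/∂y = (387.0 − 385.4) / (-200 − 0) = -0.008000
Flow = −∇h = (+0.005806 east, +0.008000 north), which points northeast.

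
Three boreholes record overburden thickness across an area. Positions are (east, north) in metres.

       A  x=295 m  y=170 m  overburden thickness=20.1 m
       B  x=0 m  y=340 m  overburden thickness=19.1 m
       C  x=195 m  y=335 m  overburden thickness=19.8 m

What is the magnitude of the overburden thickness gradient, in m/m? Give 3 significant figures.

0.00362 m/m

Differences from A: to B (Δx, Δy, Δh) = (-295, 170, -1.0); to C = (-100, 165, -0.3).
Determinant of the coordinate differences = (-295)·165 − (-100)·170 = -31675.
∂d/∂x = [(-1.0)·165 − (-0.3)·170] / -31675 = +0.003599
∂d/∂y = [(-295)·(-0.3) − (-100)·(-1.0)] / -31675 = +0.0003631
|∇f| = √(0.003599² + 0.0003631²) = 0.003617 m/m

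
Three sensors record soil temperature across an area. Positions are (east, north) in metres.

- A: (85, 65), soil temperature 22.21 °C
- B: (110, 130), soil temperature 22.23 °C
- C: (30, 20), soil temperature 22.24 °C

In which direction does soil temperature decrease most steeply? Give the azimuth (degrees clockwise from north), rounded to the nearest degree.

123°

With T = a·x + b·y + c and A as origin, the differences give:
  25·a + 65·b = +0.02
  (-55)·a + (-45)·b = +0.03
Eliminate b (×(-45) and ×65, subtract): 2450·a = -2.850 → a = ∂T/∂x = -0.001163
Back-substitute: b = ∂T/∂y = +0.0007551.
Steepest decrease is along −∇f: components (+0.001163 E, -0.0007551 N).
Azimuth = atan2(+0.001163, -0.0007551) = 123.0° ≈ 123°.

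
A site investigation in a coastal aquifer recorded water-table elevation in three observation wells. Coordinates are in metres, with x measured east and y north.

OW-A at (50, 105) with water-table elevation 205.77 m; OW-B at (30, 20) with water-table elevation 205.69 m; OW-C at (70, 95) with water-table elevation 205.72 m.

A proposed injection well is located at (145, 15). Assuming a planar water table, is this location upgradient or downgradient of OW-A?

Differences from OW-A: to OW-B (Δx, Δy, Δh) = (-20, -85, -0.08); to OW-C = (20, -10, -0.05).
Solve a·Δx + b·Δy = Δh: det = (-20)·(-10) − 20·(-85) = 1900.
∂h/∂x = [(-0.08)·(-10) − (-0.05)·(-85)] / 1900 = -0.001816
∂h/∂y = [(-20)·(-0.05) − 20·(-0.08)] / 1900 = +0.001368
Head at (145, 15) = 205.77 + (-0.001816)·(95) + (+0.001368)·(-90) = 205.47 m.
That is lower than the 205.77 m at OW-A, so the point is downgradient.

downgradient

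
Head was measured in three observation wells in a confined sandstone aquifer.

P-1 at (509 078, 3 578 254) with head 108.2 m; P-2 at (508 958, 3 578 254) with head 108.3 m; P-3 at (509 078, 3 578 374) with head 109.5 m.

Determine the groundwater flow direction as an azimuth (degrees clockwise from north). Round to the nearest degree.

176°

∂h/∂x = (108.3 − 108.2) / (508958 − 509078) = -0.0008333
∂h/∂y = (109.5 − 108.2) / (3578374 − 3578254) = +0.01083
Flow direction (−∇h) has components (+0.0008333 E, -0.01083 N).
Azimuth = atan2(E, N) = atan2(+0.0008333, -0.01083) = 175.6° ≈ 176°.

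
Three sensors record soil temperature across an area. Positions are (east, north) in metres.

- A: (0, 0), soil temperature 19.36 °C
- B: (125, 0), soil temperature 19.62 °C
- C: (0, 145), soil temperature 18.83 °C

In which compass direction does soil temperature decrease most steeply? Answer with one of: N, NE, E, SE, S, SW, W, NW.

∂T/∂x = (19.62 − 19.36) / (125 − 0) = +0.002080
∂T/∂y = (18.83 − 19.36) / (145 − 0) = -0.003655
Steepest decrease is along −∇f = (-0.002080 E, +0.003655 N) → northwest.

NW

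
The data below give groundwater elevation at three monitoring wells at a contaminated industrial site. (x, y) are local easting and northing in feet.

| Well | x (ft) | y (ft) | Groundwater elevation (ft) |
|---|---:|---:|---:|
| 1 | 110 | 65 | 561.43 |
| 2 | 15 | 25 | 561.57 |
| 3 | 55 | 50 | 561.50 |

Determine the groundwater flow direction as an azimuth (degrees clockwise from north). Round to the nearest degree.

With h = a·x + b·y + c and 1 as origin, the differences give:
  (-95)·a + (-40)·b = +0.14
  (-55)·a + (-15)·b = +0.07
Eliminate b (×(-15) and ×(-40), subtract): -775·a = 0.700 → a = ∂h/∂x = -0.0009032
Back-substitute: b = ∂h/∂y = -0.001355.
Flow direction (−∇h) has components (+0.0009032 E, +0.001355 N).
Azimuth = atan2(E, N) = atan2(+0.0009032, +0.001355) = 33.7° ≈ 034°.

034°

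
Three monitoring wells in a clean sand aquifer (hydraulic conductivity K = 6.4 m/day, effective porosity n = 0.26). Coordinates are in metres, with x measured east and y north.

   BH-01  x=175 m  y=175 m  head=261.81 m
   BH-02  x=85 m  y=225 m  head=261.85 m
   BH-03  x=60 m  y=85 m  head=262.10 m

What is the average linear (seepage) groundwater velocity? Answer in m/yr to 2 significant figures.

Differences from BH-01: to BH-02 (Δx, Δy, Δh) = (-90, 50, +0.04); to BH-03 = (-115, -90, +0.29).
Determinant of the coordinate differences = (-90)·(-90) − (-115)·50 = 13850.
∂h/∂x = [(+0.04)·(-90) − (+0.29)·50] / 13850 = -0.001307
∂h/∂y = [(-90)·(+0.29) − (-115)·(+0.04)] / 13850 = -0.001552
|∇h| = √(-0.001307² + -0.001552²) = 0.002029
Seepage velocity v = K·i/n = 6.4 × 0.002029 / 0.26 = 0.04994 m/day = 18.24 m/yr.

18 m/yr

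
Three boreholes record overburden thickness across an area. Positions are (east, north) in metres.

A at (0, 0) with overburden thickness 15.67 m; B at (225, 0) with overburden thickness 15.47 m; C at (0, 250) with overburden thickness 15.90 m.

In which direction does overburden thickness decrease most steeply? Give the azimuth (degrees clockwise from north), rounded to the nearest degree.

∂d/∂x = (15.47 − 15.67) / (225 − 0) = -0.0008889
∂d/∂y = (15.90 − 15.67) / (250 − 0) = +0.0009200
Steepest decrease is along −∇f: components (+0.0008889 E, -0.0009200 N).
Azimuth = atan2(+0.0008889, -0.0009200) = 136.0° ≈ 136°.

136°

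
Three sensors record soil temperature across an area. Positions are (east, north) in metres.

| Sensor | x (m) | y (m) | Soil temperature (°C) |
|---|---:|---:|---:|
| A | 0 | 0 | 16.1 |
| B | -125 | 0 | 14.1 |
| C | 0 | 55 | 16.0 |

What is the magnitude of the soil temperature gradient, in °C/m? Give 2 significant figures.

∂T/∂x = (14.1 − 16.1) / (-125 − 0) = +0.01600
∂T/∂y = (16.0 − 16.1) / (55 − 0) = -0.001818
|∇f| = √(0.01600² + -0.001818²) = 0.0161 °C/m

0.016 °C/m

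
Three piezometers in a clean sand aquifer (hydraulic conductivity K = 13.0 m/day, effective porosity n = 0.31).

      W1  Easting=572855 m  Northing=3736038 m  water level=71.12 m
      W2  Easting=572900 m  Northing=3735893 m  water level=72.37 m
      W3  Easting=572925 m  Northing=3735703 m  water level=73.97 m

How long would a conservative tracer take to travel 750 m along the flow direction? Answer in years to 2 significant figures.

5.9 years

Differences from W1: to W2 (Δx, Δy, Δh) = (45, -145, +1.25); to W3 = (70, -335, +2.85).
Solve a·Δx + b·Δy = Δh: det = 45·(-335) − 70·(-145) = -4925.
∂h/∂x = [(+1.25)·(-335) − (+2.85)·(-145)] / -4925 = +0.001117
∂h/∂y = [45·(+2.85) − 70·(+1.25)] / -4925 = -0.008274
|∇h| = √(0.001117² + -0.008274²) = 0.008349
Seepage velocity v = K·i/n = 13.0 × 0.008349 / 0.31 = 0.3501 m/day.
t = 750 / 0.3501 = 2142 days = 5.86 years.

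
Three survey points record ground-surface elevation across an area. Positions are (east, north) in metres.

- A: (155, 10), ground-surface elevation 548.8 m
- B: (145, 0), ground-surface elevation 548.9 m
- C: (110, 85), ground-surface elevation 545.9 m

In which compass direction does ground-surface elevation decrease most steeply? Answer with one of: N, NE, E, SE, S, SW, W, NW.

Taking A as reference: B−A = (-10, -10, +0.1); C−A = (-45, 75, -2.9).
Determinant of the coordinate differences = (-10)·75 − (-45)·(-10) = -1200.
∂z/∂x = [(+0.1)·75 − (-2.9)·(-10)] / -1200 = +0.01792
∂z/∂y = [(-10)·(-2.9) − (-45)·(+0.1)] / -1200 = -0.02792
Steepest decrease is along −∇f = (-0.01792 E, +0.02792 N) → northwest.

NW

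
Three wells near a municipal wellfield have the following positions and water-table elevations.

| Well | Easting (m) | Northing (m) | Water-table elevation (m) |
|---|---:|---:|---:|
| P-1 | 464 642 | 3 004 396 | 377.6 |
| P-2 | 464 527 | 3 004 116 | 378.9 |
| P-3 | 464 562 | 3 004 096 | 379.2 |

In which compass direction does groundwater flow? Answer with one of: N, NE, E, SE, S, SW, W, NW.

Differences from P-1: to P-2 (Δx, Δy, Δh) = (-115, -280, +1.3); to P-3 = (-80, -300, +1.6).
Solve a·Δx + b·Δy = Δh: det = (-115)·(-300) − (-80)·(-280) = 12100.
∂h/∂x = [(+1.3)·(-300) − (+1.6)·(-280)] / 12100 = +0.004793
∂h/∂y = [(-115)·(+1.6) − (-80)·(+1.3)] / 12100 = -0.006612
Flow = −∇h = (-0.004793 east, +0.006612 north), which points northwest.

NW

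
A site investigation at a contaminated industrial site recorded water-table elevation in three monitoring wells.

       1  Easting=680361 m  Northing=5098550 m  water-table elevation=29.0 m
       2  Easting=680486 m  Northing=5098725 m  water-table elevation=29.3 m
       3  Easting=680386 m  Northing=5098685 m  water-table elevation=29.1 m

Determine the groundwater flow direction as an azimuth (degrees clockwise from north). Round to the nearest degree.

258°

With h = a·x + b·y + c and 1 as origin, the differences give:
  125·a + 175·b = +0.3
  25·a + 135·b = +0.1
Eliminate b (×135 and ×175, subtract): 12500·a = 23.00 → a = ∂h/∂x = +0.001840
Back-substitute: b = ∂h/∂y = +0.0004000.
Flow direction (−∇h) has components (-0.001840 E, -0.0004000 N).
Azimuth = atan2(E, N) = atan2(-0.001840, -0.0004000) = 257.7° ≈ 258°.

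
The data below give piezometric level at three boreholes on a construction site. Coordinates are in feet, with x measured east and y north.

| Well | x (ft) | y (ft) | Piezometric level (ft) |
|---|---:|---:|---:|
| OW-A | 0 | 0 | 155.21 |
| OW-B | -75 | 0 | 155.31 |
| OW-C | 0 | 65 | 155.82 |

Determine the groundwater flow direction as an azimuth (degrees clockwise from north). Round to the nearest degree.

∂h/∂x = (155.31 − 155.21) / (-75 − 0) = -0.001333
∂h/∂y = (155.82 − 155.21) / (65 − 0) = +0.009385
Flow direction (−∇h) has components (+0.001333 E, -0.009385 N).
Azimuth = atan2(E, N) = atan2(+0.001333, -0.009385) = 171.9° ≈ 172°.

172°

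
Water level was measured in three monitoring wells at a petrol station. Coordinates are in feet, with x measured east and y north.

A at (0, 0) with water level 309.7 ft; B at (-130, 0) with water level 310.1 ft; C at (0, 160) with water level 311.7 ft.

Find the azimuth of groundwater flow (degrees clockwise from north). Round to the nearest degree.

166°

∂h/∂x = (310.1 − 309.7) / (-130 − 0) = -0.003077
∂h/∂y = (311.7 − 309.7) / (160 − 0) = +0.01250
Flow direction (−∇h) has components (+0.003077 E, -0.01250 N).
Azimuth = atan2(E, N) = atan2(+0.003077, -0.01250) = 166.2° ≈ 166°.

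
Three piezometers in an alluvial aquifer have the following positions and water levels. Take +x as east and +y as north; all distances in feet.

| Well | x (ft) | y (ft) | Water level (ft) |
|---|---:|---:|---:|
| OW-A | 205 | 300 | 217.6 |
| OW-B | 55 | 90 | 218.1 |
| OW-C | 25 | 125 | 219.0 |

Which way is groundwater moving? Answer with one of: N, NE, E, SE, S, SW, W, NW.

SE

Taking OW-A as reference: OW-B−OW-A = (-150, -210, +0.5); OW-C−OW-A = (-180, -175, +1.4).
Solve a·Δx + b·Δy = Δh: det = (-150)·(-175) − (-180)·(-210) = -11550.
∂h/∂x = [(+0.5)·(-175) − (+1.4)·(-210)] / -11550 = -0.01788
∂h/∂y = [(-150)·(+1.4) − (-180)·(+0.5)] / -11550 = +0.01039
Flow = −∇h = (+0.01788 east, -0.01039 north), which points southeast.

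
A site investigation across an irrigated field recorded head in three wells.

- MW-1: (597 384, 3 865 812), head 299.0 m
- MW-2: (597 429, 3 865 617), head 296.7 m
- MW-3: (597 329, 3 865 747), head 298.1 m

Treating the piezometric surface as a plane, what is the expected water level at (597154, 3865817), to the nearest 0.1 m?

Three-point gradient (reference MW-1): Δ to MW-2 = (45, -195, -2.3), Δ to MW-3 = (-55, -65, -0.9).
∂h/∂x = +0.001905, ∂h/∂y = +0.01223 (det = -13650).
h(597154, 3865817) = 299.0 + (+0.001905)·(-230) + (+0.01223)·(5) = 299.0 -0.438 +0.061 = 298.623 m.

298.6 m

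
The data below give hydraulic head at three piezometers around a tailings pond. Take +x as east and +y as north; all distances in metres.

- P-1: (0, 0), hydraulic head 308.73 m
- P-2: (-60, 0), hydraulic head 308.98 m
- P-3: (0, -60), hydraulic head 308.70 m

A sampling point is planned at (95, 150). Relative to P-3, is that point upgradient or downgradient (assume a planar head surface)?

downgradient

∂h/∂x = (308.98 − 308.73) / (-60 − 0) = -0.004167
∂h/∂y = (308.70 − 308.73) / (-60 − 0) = +0.0005000
Head at (95, 150) = 308.73 + (-0.004167)·(95) + (+0.0005000)·(150) = 308.41 m.
That is lower than the 308.70 m at P-3, so the point is downgradient.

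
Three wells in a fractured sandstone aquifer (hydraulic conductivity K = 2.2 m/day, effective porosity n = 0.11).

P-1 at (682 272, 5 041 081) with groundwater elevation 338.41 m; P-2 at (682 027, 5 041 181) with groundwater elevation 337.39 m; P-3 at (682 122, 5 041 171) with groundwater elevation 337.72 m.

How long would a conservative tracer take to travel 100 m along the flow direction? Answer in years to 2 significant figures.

3.5 years

Differences from P-1: to P-2 (Δx, Δy, Δh) = (-245, 100, -1.02); to P-3 = (-150, 90, -0.69).
Determinant of the coordinate differences = (-245)·90 − (-150)·100 = -7050.
∂h/∂x = [(-1.02)·90 − (-0.69)·100] / -7050 = +0.003234
∂h/∂y = [(-245)·(-0.69) − (-150)·(-1.02)] / -7050 = -0.002277
|∇h| = √(0.003234² + -0.002277²) = 0.003955
Seepage velocity v = K·i/n = 2.2 × 0.003955 / 0.11 = 0.0791 m/day.
t = 100 / 0.0791 = 1264 days = 3.46 years.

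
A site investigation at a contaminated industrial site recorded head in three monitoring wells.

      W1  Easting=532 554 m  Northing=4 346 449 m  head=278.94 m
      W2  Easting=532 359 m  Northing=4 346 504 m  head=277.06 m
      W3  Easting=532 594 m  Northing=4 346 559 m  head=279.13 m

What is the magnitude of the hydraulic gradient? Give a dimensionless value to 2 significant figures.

Three-point gradient (reference W1): Δ to W2 = (-195, 55, -1.88), Δ to W3 = (40, 110, +0.19).
∂h/∂x = +0.009186, ∂h/∂y = -0.001613 (det = -23650).
|∇h| = √(0.009186² + -0.001613²) = 0.009327

0.0093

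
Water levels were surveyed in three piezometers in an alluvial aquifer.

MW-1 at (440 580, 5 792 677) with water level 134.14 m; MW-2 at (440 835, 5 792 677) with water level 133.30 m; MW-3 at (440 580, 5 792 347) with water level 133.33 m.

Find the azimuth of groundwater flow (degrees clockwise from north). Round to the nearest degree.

∂h/∂x = (133.30 − 134.14) / (440835 − 440580) = -0.003294
∂h/∂y = (133.33 − 134.14) / (5792347 − 5792677) = +0.002455
Flow direction (−∇h) has components (+0.003294 E, -0.002455 N).
Azimuth = atan2(E, N) = atan2(+0.003294, -0.002455) = 126.7° ≈ 127°.

127°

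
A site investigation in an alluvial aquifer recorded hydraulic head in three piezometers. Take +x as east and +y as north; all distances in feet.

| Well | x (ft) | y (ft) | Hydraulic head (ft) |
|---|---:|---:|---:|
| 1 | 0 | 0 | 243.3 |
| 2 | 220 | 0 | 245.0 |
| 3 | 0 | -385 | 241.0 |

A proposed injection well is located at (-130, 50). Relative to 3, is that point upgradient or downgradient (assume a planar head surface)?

upgradient

∂h/∂x = (245.0 − 243.3) / (220 − 0) = +0.007727
∂h/∂y = (241.0 − 243.3) / (-385 − 0) = +0.005974
Head at (-130, 50) = 243.3 + (+0.007727)·(-130) + (+0.005974)·(50) = 242.59 ft.
That is higher than the 241.0 ft at 3, so the point is upgradient.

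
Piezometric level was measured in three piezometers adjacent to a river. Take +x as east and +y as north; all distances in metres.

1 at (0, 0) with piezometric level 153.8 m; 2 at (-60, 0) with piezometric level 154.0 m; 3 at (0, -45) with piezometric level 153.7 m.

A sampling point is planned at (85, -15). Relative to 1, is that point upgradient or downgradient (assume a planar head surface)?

∂h/∂x = (154.0 − 153.8) / (-60 − 0) = -0.003333
∂h/∂y = (153.7 − 153.8) / (-45 − 0) = +0.002222
Head at (85, -15) = 153.8 + (-0.003333)·(85) + (+0.002222)·(-15) = 153.48 m.
That is lower than the 153.8 m at 1, so the point is downgradient.

downgradient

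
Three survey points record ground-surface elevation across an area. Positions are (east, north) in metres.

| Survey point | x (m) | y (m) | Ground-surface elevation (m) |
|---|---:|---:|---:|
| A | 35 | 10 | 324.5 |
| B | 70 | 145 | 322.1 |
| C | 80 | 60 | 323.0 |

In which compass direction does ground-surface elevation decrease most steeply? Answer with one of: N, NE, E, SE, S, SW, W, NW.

Taking A as reference: B−A = (35, 135, -2.4); C−A = (45, 50, -1.5).
Solve a·Δx + b·Δy = Δz: det = 35·50 − 45·135 = -4325.
∂z/∂x = [(-2.4)·50 − (-1.5)·135] / -4325 = -0.01908
∂z/∂y = [35·(-1.5) − 45·(-2.4)] / -4325 = -0.01283
Steepest decrease is along −∇f = (+0.01908 E, +0.01283 N) → northeast.

NE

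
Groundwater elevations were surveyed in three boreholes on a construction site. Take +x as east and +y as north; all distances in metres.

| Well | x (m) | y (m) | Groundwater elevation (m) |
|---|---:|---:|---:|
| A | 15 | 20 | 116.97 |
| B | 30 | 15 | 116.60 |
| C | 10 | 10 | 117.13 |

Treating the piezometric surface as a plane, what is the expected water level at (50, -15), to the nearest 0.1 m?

116.2 m

Three-point gradient (reference A): Δ to B = (15, -5, -0.37), Δ to C = (-5, -10, +0.16).
∂h/∂x = -0.02571, ∂h/∂y = -0.003143 (det = -175).
h(50, -15) = 116.97 + (-0.02571)·(35) + (-0.003143)·(-35) = 116.97 -0.900 +0.110 = 116.180 m.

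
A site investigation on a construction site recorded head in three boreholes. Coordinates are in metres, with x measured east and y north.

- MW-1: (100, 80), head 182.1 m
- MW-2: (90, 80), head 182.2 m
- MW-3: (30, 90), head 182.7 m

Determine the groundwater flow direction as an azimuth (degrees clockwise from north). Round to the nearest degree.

045°

Three-point gradient (reference MW-1): Δ to MW-2 = (-10, 0, +0.1), Δ to MW-3 = (-70, 10, +0.6).
∂h/∂x = -0.010000, ∂h/∂y = -0.010000 (det = -100).
Flow direction (−∇h) has components (+0.010000 E, +0.010000 N).
Azimuth = atan2(E, N) = atan2(+0.010000, +0.010000) = 45.0° ≈ 045°.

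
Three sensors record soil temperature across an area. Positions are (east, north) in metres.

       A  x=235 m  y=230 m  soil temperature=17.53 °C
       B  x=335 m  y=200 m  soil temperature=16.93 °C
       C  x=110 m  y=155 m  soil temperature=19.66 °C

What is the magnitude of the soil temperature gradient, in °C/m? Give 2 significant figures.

0.016 °C/m

Differences from A: to B (Δx, Δy, Δh) = (100, -30, -0.60); to C = (-125, -75, +2.13).
Determinant of the coordinate differences = 100·(-75) − (-125)·(-30) = -11250.
∂T/∂x = [(-0.60)·(-75) − (+2.13)·(-30)] / -11250 = -0.009680
∂T/∂y = [100·(+2.13) − (-125)·(-0.60)] / -11250 = -0.01227
|∇f| = √(-0.009680² + -0.01227²) = 0.01563 °C/m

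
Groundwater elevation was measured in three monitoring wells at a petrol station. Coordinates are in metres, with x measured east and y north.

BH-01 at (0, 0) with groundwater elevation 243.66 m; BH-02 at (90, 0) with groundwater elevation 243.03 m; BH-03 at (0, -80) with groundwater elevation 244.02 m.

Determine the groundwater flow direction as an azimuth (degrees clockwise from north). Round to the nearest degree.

057°

∂h/∂x = (243.03 − 243.66) / (90 − 0) = -0.007000
∂h/∂y = (244.02 − 243.66) / (-80 − 0) = -0.004500
Flow direction (−∇h) has components (+0.007000 E, +0.004500 N).
Azimuth = atan2(E, N) = atan2(+0.007000, +0.004500) = 57.3° ≈ 057°.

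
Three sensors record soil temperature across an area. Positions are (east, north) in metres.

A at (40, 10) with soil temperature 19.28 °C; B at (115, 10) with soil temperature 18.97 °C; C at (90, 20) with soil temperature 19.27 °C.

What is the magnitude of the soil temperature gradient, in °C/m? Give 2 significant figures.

Three-point gradient (reference A): Δ to B = (75, 0, -0.31), Δ to C = (50, 10, -0.01).
∂T/∂x = -0.004133, ∂T/∂y = +0.01967 (det = 750).
|∇f| = √(-0.004133² + 0.01967²) = 0.0201 °C/m

0.020 °C/m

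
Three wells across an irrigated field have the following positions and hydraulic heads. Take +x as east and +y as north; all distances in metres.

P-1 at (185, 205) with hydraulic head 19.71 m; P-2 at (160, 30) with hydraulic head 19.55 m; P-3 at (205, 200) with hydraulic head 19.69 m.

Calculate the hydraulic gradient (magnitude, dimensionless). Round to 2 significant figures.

0.0013

With h = a·x + b·y + c and P-1 as origin, the differences give:
  (-25)·a + (-175)·b = -0.16
  20·a + (-5)·b = -0.02
Eliminate b (×(-5) and ×(-175), subtract): 3625·a = -2.700 → a = ∂h/∂x = -0.0007448
Back-substitute: b = ∂h/∂y = +0.001021.
|∇h| = √(-0.0007448² + 0.001021²) = 0.001264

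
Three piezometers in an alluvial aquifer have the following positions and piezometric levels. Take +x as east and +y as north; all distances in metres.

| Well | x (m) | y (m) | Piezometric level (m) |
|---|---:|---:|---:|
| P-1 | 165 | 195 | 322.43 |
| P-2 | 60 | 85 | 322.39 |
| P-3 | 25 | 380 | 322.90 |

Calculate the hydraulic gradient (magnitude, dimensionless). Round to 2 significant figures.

0.0020

Taking P-1 as reference: P-2−P-1 = (-105, -110, -0.04); P-3−P-1 = (-140, 185, +0.47).
Determinant of the coordinate differences = (-105)·185 − (-140)·(-110) = -34825.
∂h/∂x = [(-0.04)·185 − (+0.47)·(-110)] / -34825 = -0.001272
∂h/∂y = [(-105)·(+0.47) − (-140)·(-0.04)] / -34825 = +0.001578
|∇h| = √(-0.001272² + 0.001578²) = 0.002027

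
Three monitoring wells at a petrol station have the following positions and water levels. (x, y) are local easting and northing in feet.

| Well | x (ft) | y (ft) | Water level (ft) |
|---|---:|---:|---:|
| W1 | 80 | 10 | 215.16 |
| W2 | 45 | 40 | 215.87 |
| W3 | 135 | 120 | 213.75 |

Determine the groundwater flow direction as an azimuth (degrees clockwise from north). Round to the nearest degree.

With h = a·x + b·y + c and W1 as origin, the differences give:
  (-35)·a + 30·b = +0.71
  55·a + 110·b = -1.41
Eliminate b (×110 and ×30, subtract): -5500·a = 120.400 → a = ∂h/∂x = -0.02189
Back-substitute: b = ∂h/∂y = -0.001873.
Flow direction (−∇h) has components (+0.02189 E, +0.001873 N).
Azimuth = atan2(E, N) = atan2(+0.02189, +0.001873) = 85.1° ≈ 085°.

085°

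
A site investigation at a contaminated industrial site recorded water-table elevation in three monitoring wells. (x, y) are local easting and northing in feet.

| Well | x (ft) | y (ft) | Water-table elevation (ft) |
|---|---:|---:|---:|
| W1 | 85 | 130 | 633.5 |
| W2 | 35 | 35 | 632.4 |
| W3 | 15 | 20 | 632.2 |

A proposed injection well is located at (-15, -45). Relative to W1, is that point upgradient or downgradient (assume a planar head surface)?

Taking W1 as reference: W2−W1 = (-50, -95, -1.1); W3−W1 = (-70, -110, -1.3).
Solve a·Δx + b·Δy = Δh: det = (-50)·(-110) − (-70)·(-95) = -1150.
∂h/∂x = [(-1.1)·(-110) − (-1.3)·(-95)] / -1150 = +0.002174
∂h/∂y = [(-50)·(-1.3) − (-70)·(-1.1)] / -1150 = +0.01043
Head at (-15, -45) = 633.5 + (+0.002174)·(-100) + (+0.01043)·(-175) = 631.46 ft.
That is lower than the 633.5 ft at W1, so the point is downgradient.

downgradient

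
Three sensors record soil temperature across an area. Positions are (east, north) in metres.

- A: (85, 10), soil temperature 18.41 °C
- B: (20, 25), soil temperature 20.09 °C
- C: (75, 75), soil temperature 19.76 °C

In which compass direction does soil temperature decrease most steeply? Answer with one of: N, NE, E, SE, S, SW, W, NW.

SE

Taking A as reference: B−A = (-65, 15, +1.68); C−A = (-10, 65, +1.35).
Solve a·Δx + b·Δy = ΔT: det = (-65)·65 − (-10)·15 = -4075.
∂T/∂x = [(+1.68)·65 − (+1.35)·15] / -4075 = -0.02183
∂T/∂y = [(-65)·(+1.35) − (-10)·(+1.68)] / -4075 = +0.01741
Steepest decrease is along −∇f = (+0.02183 E, -0.01741 N) → southeast.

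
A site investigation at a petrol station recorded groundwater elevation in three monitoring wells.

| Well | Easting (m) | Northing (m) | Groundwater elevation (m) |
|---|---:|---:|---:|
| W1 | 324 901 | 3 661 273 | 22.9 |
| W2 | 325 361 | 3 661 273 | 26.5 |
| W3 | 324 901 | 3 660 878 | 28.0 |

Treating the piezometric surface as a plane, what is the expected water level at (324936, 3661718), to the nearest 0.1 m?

∂h/∂x = (26.5 − 22.9) / (325361 − 324901) = +0.007826
∂h/∂y = (28.0 − 22.9) / (3660878 − 3661273) = -0.01291
h(324936, 3661718) = 22.9 + (+0.007826)·(35) + (-0.01291)·(445) = 22.9 +0.274 -5.746 = 17.428 m.

17.4 m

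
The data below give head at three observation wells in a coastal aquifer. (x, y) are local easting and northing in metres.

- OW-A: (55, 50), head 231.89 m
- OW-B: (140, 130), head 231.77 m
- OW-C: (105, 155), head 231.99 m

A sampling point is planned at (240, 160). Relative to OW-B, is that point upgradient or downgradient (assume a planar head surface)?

downgradient

Differences from OW-A: to OW-B (Δx, Δy, Δh) = (85, 80, -0.12); to OW-C = (50, 105, +0.10).
Solve a·Δx + b·Δy = Δh: det = 85·105 − 50·80 = 4925.
∂h/∂x = [(-0.12)·105 − (+0.10)·80] / 4925 = -0.004183
∂h/∂y = [85·(+0.10) − 50·(-0.12)] / 4925 = +0.002944
Head at (240, 160) = 231.89 + (-0.004183)·(185) + (+0.002944)·(110) = 231.44 m.
That is lower than the 231.77 m at OW-B, so the point is downgradient.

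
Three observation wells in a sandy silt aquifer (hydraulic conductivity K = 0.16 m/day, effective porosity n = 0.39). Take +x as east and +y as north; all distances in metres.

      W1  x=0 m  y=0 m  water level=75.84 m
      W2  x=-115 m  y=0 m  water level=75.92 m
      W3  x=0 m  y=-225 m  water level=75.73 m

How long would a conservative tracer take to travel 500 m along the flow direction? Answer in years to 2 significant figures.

∂h/∂x = (75.92 − 75.84) / (-115 − 0) = -0.0006957
∂h/∂y = (75.73 − 75.84) / (-225 − 0) = +0.0004889
|∇h| = √(-0.0006957² + 0.0004889²) = 0.0008503
Seepage velocity v = K·i/n = 0.16 × 0.0008503 / 0.39 = 0.0003488 m/day.
t = 500 / 0.0003488 = 1.433e+06 days = 3.92e+03 years.

3900 years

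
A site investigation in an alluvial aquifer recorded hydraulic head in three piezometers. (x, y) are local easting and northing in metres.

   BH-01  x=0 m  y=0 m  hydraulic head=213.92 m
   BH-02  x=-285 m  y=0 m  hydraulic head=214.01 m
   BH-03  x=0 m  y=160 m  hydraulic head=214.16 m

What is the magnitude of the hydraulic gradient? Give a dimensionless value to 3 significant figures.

0.00153

∂h/∂x = (214.01 − 213.92) / (-285 − 0) = -0.0003158
∂h/∂y = (214.16 − 213.92) / (160 − 0) = +0.001500
|∇h| = √(-0.0003158² + 0.001500²) = 0.001533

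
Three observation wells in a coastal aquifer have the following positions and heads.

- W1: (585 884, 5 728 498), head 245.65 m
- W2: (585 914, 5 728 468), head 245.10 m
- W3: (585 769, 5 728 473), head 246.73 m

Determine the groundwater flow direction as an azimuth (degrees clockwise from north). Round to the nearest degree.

With h = a·x + b·y + c and W1 as origin, the differences give:
  30·a + (-30)·b = -0.55
  (-115)·a + (-25)·b = +1.08
Eliminate b (×(-25) and ×(-30), subtract): -4200·a = 46.150 → a = ∂h/∂x = -0.01099
Back-substitute: b = ∂h/∂y = +0.007345.
Flow direction (−∇h) has components (+0.01099 E, -0.007345 N).
Azimuth = atan2(E, N) = atan2(+0.01099, -0.007345) = 123.8° ≈ 124°.

124°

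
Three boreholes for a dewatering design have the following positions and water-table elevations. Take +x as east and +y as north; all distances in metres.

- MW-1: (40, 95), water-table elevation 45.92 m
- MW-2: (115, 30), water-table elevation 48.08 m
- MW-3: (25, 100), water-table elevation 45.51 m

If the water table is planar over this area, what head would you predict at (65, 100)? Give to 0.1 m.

46.6 m

Differences from MW-1: to MW-2 (Δx, Δy, Δh) = (75, -65, +2.16); to MW-3 = (-15, 5, -0.41).
Solve a·Δx + b·Δy = Δh: det = 75·5 − (-15)·(-65) = -600.
∂h/∂x = [(+2.16)·5 − (-0.41)·(-65)] / -600 = +0.02642
∂h/∂y = [75·(-0.41) − (-15)·(+2.16)] / -600 = -0.002750
h(65, 100) = 45.92 + (+0.02642)·(25) + (-0.002750)·(5) = 45.92 +0.660 -0.014 = 46.567 m.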